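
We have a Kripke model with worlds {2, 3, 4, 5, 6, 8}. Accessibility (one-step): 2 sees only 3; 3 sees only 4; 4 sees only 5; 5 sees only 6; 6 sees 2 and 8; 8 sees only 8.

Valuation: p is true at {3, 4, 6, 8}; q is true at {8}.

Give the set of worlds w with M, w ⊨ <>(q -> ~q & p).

{2, 3, 4, 5, 6}

2: successors {3}; q -> ~q & p there: 3:T. ✓
3: successors {4}; q -> ~q & p there: 4:T. ✓
4: successors {5}; q -> ~q & p there: 5:T. ✓
5: successors {6}; q -> ~q & p there: 6:T. ✓
6: successors {2, 8}; q -> ~q & p there: 2:T, 8:F. ✓
8: successors {8}; q -> ~q & p there: 8:F. ✗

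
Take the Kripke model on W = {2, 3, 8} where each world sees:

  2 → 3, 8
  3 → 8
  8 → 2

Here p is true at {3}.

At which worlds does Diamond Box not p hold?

2: successors {3, 8}; Box not p there: 3:T, 8:T. ✓
3: successors {8}; Box not p there: 8:T. ✓
8: successors {2}; Box not p there: 2:F. ✗

{2, 3}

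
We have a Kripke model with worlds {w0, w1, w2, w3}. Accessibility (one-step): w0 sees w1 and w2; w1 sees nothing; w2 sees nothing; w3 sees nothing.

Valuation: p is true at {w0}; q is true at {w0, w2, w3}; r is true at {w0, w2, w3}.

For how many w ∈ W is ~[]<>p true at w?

1

w0: []<>p is F. ✓
w1: []<>p is T. ✗
w2: []<>p is T. ✗
w3: []<>p is T. ✗
Satisfying worlds: {w0}.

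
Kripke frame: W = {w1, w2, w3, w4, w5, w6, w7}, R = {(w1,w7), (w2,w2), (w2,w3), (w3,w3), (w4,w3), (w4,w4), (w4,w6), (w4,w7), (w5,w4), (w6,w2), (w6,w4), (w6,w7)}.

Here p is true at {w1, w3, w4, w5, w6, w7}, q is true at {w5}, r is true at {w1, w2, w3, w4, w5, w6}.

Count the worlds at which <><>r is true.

w1: successors {w7}; <>r there: w7:F. ✗
w2: successors {w2, w3}; <>r there: w2:T, w3:T. ✓
w3: successors {w3}; <>r there: w3:T. ✓
w4: successors {w3, w4, w6, w7}; <>r there: w3:T, w4:T, w6:T, w7:F. ✓
w5: successors {w4}; <>r there: w4:T. ✓
w6: successors {w2, w4, w7}; <>r there: w2:T, w4:T, w7:F. ✓
w7: no successors, so <><>r fails. ✗
Satisfying worlds: {w2, w3, w4, w5, w6}.

5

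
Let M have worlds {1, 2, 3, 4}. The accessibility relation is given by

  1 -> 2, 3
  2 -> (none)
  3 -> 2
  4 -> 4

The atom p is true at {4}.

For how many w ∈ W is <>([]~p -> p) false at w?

3

1: successors {2, 3}; []~p -> p there: 2:F, 3:F. ✗
2: no successors, so <>([]~p -> p) fails. ✗
3: successors {2}; []~p -> p there: 2:F. ✗
4: successors {4}; []~p -> p there: 4:T. ✓
Satisfying worlds: {4}.
So <>([]~p -> p) fails at the other 3 worlds.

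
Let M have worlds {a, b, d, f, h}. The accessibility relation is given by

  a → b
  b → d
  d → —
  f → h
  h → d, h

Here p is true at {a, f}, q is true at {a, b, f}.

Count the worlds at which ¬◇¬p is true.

1

a: ◇¬p is T. ✗
b: ◇¬p is T. ✗
d: ◇¬p is F. ✓
f: ◇¬p is T. ✗
h: ◇¬p is T. ✗
Satisfying worlds: {d}.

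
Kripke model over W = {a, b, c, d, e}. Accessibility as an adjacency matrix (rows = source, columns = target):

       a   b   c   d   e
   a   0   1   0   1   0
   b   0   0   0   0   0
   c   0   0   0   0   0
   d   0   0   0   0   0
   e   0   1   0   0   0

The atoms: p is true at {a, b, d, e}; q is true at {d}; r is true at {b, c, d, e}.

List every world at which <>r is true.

a: successors {b, d}; r there: b:T, d:T. ✓
b: no successors, so <>r fails. ✗
c: no successors, so <>r fails. ✗
d: no successors, so <>r fails. ✗
e: successors {b}; r there: b:T. ✓

{a, e}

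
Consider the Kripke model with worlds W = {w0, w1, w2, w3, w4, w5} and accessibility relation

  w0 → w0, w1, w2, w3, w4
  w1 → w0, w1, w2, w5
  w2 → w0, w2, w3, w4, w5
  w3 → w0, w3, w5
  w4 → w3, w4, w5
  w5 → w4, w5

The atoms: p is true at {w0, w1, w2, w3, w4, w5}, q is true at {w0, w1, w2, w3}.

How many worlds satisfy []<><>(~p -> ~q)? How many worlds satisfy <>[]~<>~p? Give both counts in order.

6 and 6

For []<><>(~p -> ~q):
w0: successors {w0, w1, w2, w3, w4}; <><>(~p -> ~q) there: w0:T, w1:T, w2:T, w3:T, w4:T. ✓
w1: successors {w0, w1, w2, w5}; <><>(~p -> ~q) there: w0:T, w1:T, w2:T, w5:T. ✓
w2: successors {w0, w2, w3, w4, w5}; <><>(~p -> ~q) there: w0:T, w2:T, w3:T, w4:T, w5:T. ✓
w3: successors {w0, w3, w5}; <><>(~p -> ~q) there: w0:T, w3:T, w5:T. ✓
w4: successors {w3, w4, w5}; <><>(~p -> ~q) there: w3:T, w4:T, w5:T. ✓
w5: successors {w4, w5}; <><>(~p -> ~q) there: w4:T, w5:T. ✓
— 6 worlds.
For <>[]~<>~p:
w0: successors {w0, w1, w2, w3, w4}; []~<>~p there: w0:T, w1:T, w2:T, w3:T, w4:T. ✓
w1: successors {w0, w1, w2, w5}; []~<>~p there: w0:T, w1:T, w2:T, w5:T. ✓
w2: successors {w0, w2, w3, w4, w5}; []~<>~p there: w0:T, w2:T, w3:T, w4:T, w5:T. ✓
w3: successors {w0, w3, w5}; []~<>~p there: w0:T, w3:T, w5:T. ✓
w4: successors {w3, w4, w5}; []~<>~p there: w3:T, w4:T, w5:T. ✓
w5: successors {w4, w5}; []~<>~p there: w4:T, w5:T. ✓
— 6 worlds.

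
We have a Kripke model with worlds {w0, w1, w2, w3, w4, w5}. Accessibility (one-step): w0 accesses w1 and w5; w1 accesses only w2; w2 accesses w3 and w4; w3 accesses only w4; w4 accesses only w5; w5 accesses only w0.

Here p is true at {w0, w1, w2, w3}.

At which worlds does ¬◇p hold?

{w3, w4}

w0: ◇p is T. ✗
w1: ◇p is T. ✗
w2: ◇p is T. ✗
w3: ◇p is F. ✓
w4: ◇p is F. ✓
w5: ◇p is T. ✗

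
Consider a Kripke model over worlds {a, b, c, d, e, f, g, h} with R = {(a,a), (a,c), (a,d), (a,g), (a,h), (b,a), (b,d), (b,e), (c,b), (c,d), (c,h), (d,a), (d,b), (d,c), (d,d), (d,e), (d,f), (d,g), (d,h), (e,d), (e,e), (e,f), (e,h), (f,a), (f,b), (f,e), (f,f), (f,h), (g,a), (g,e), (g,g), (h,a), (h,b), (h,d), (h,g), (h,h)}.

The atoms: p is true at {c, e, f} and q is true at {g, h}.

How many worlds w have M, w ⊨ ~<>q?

a: <>q is T. ✗
b: <>q is F. ✓
c: <>q is T. ✗
d: <>q is T. ✗
e: <>q is T. ✗
f: <>q is T. ✗
g: <>q is T. ✗
h: <>q is T. ✗
Satisfying worlds: {b}.

1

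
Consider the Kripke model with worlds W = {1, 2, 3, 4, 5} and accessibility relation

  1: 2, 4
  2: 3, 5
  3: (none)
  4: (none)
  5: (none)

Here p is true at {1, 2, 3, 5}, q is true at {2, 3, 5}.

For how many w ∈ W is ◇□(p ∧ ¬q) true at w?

2

1: successors {2, 4}; □(p ∧ ¬q) there: 2:F, 4:T. ✓
2: successors {3, 5}; □(p ∧ ¬q) there: 3:T, 5:T. ✓
3: no successors, so ◇□(p ∧ ¬q) fails. ✗
4: no successors, so ◇□(p ∧ ¬q) fails. ✗
5: no successors, so ◇□(p ∧ ¬q) fails. ✗
Satisfying worlds: {1, 2}.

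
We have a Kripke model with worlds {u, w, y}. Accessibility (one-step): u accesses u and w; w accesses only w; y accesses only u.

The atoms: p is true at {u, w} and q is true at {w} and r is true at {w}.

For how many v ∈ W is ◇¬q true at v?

2

u: successors {u, w}; ¬q there: u:T, w:F. ✓
w: successors {w}; ¬q there: w:F. ✗
y: successors {u}; ¬q there: u:T. ✓
Satisfying worlds: {u, y}.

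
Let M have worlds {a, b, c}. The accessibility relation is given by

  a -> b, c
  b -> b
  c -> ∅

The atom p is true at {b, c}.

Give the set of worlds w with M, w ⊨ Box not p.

{c}

a: successors {b, c}; not p there: b:F, c:F. ✗
b: successors {b}; not p there: b:F. ✗
c: no successors, so Box not p holds vacuously. ✓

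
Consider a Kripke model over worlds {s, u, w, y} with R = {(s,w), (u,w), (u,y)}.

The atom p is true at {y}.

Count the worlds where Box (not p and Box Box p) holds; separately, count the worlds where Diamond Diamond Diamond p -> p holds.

3 and 4

For Box (not p and Box Box p):
s: successors {w}; not p and Box Box p there: w:T. ✓
u: successors {w, y}; not p and Box Box p there: w:T, y:F. ✗
w: no successors, so Box (not p and Box Box p) holds vacuously. ✓
y: no successors, so Box (not p and Box Box p) holds vacuously. ✓
— 3 worlds.
For Diamond Diamond Diamond p -> p:
s: Diamond Diamond Diamond p is F, p is F. ✓
u: Diamond Diamond Diamond p is F, p is F. ✓
w: Diamond Diamond Diamond p is F, p is F. ✓
y: Diamond Diamond Diamond p is F, p is T. ✓
— 4 worlds.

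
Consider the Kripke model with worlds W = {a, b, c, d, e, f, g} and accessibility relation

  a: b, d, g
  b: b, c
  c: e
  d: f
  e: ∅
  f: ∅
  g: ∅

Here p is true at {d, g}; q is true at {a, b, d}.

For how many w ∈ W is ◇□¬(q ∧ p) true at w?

a: successors {b, d, g}; □¬(q ∧ p) there: b:T, d:T, g:T. ✓
b: successors {b, c}; □¬(q ∧ p) there: b:T, c:T. ✓
c: successors {e}; □¬(q ∧ p) there: e:T. ✓
d: successors {f}; □¬(q ∧ p) there: f:T. ✓
e: no successors, so ◇□¬(q ∧ p) fails. ✗
f: no successors, so ◇□¬(q ∧ p) fails. ✗
g: no successors, so ◇□¬(q ∧ p) fails. ✗
Satisfying worlds: {a, b, c, d}.

4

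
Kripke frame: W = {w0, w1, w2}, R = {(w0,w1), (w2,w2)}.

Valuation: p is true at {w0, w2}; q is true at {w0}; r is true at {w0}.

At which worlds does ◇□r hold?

w0: successors {w1}; □r there: w1:T. ✓
w1: no successors, so ◇□r fails. ✗
w2: successors {w2}; □r there: w2:F. ✗

{w0}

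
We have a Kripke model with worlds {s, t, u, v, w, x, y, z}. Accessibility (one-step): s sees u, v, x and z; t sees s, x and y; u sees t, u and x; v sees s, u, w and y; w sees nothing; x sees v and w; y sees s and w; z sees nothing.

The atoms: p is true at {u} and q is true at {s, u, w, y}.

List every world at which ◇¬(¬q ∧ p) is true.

s: successors {u, v, x, z}; ¬(¬q ∧ p) there: u:T, v:T, x:T, z:T. ✓
t: successors {s, x, y}; ¬(¬q ∧ p) there: s:T, x:T, y:T. ✓
u: successors {t, u, x}; ¬(¬q ∧ p) there: t:T, u:T, x:T. ✓
v: successors {s, u, w, y}; ¬(¬q ∧ p) there: s:T, u:T, w:T, y:T. ✓
w: no successors, so ◇¬(¬q ∧ p) fails. ✗
x: successors {v, w}; ¬(¬q ∧ p) there: v:T, w:T. ✓
y: successors {s, w}; ¬(¬q ∧ p) there: s:T, w:T. ✓
z: no successors, so ◇¬(¬q ∧ p) fails. ✗

{s, t, u, v, x, y}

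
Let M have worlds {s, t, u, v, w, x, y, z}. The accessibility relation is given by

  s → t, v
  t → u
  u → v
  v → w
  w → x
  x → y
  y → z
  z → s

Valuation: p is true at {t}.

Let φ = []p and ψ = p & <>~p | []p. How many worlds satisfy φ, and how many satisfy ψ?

For []p:
s: successors {t, v}; p there: t:T, v:F. ✗
t: successors {u}; p there: u:F. ✗
u: successors {v}; p there: v:F. ✗
v: successors {w}; p there: w:F. ✗
w: successors {x}; p there: x:F. ✗
x: successors {y}; p there: y:F. ✗
y: successors {z}; p there: z:F. ✗
z: successors {s}; p there: s:F. ✗
— 0 worlds.
For p & <>~p | []p:
s: p & <>~p is F, []p is F. ✗
t: p & <>~p is T, []p is F. ✓
u: p & <>~p is F, []p is F. ✗
v: p & <>~p is F, []p is F. ✗
w: p & <>~p is F, []p is F. ✗
x: p & <>~p is F, []p is F. ✗
y: p & <>~p is F, []p is F. ✗
z: p & <>~p is F, []p is F. ✗
— 1 world.

0 and 1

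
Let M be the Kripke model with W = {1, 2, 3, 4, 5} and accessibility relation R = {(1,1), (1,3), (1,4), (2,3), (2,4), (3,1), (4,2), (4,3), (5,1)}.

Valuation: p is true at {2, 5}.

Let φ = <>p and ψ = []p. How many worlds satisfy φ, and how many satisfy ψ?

1 and 0

For <>p:
1: successors {1, 3, 4}; p there: 1:F, 3:F, 4:F. ✗
2: successors {3, 4}; p there: 3:F, 4:F. ✗
3: successors {1}; p there: 1:F. ✗
4: successors {2, 3}; p there: 2:T, 3:F. ✓
5: successors {1}; p there: 1:F. ✗
— 1 world.
For []p:
1: successors {1, 3, 4}; p there: 1:F, 3:F, 4:F. ✗
2: successors {3, 4}; p there: 3:F, 4:F. ✗
3: successors {1}; p there: 1:F. ✗
4: successors {2, 3}; p there: 2:T, 3:F. ✗
5: successors {1}; p there: 1:F. ✗
— 0 worlds.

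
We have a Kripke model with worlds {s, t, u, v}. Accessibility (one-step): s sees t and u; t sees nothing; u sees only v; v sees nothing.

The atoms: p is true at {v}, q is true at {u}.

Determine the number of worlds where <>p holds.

1

s: successors {t, u}; p there: t:F, u:F. ✗
t: no successors, so <>p fails. ✗
u: successors {v}; p there: v:T. ✓
v: no successors, so <>p fails. ✗
Satisfying worlds: {u}.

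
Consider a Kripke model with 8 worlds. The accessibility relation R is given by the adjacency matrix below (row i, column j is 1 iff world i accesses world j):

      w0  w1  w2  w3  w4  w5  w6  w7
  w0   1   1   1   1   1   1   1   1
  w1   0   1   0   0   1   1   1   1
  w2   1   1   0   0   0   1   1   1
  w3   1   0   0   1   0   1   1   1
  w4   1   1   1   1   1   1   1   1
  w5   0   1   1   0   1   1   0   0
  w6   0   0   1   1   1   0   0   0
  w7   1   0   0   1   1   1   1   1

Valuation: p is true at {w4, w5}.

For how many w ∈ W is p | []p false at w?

w0: p is F, []p is F. ✗
w1: p is F, []p is F. ✗
w2: p is F, []p is F. ✗
w3: p is F, []p is F. ✗
w4: p is T, []p is F. ✓
w5: p is T, []p is F. ✓
w6: p is F, []p is F. ✗
w7: p is F, []p is F. ✗
Satisfying worlds: {w4, w5}.
So p | []p fails at the other 6 worlds.

6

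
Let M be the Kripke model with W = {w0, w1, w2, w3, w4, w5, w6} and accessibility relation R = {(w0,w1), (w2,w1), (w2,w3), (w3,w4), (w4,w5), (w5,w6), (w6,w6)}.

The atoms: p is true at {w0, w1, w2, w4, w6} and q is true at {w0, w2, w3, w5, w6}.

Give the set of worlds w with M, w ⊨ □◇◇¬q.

{w1}

w0: successors {w1}; ◇◇¬q there: w1:F. ✗
w1: no successors, so □◇◇¬q holds vacuously. ✓
w2: successors {w1, w3}; ◇◇¬q there: w1:F, w3:F. ✗
w3: successors {w4}; ◇◇¬q there: w4:F. ✗
w4: successors {w5}; ◇◇¬q there: w5:F. ✗
w5: successors {w6}; ◇◇¬q there: w6:F. ✗
w6: successors {w6}; ◇◇¬q there: w6:F. ✗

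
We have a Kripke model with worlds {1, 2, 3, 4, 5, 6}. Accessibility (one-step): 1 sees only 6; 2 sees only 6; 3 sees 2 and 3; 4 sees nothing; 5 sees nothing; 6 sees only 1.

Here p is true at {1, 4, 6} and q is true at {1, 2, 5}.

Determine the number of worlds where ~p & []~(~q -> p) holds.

1: ~p is F, []~(~q -> p) is F. ✗
2: ~p is T, []~(~q -> p) is F. ✗
3: ~p is T, []~(~q -> p) is F. ✗
4: ~p is F, []~(~q -> p) is T. ✗
5: ~p is T, []~(~q -> p) is T. ✓
6: ~p is F, []~(~q -> p) is F. ✗
Satisfying worlds: {5}.

1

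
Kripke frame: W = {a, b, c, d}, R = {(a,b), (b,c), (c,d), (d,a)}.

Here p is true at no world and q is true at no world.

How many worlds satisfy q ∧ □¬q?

0

a: q is F, □¬q is T. ✗
b: q is F, □¬q is T. ✗
c: q is F, □¬q is T. ✗
d: q is F, □¬q is T. ✗
Satisfying worlds: ∅.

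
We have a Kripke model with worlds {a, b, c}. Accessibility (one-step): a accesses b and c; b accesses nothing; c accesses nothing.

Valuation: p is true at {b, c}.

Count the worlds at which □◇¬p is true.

a: successors {b, c}; ◇¬p there: b:F, c:F. ✗
b: no successors, so □◇¬p holds vacuously. ✓
c: no successors, so □◇¬p holds vacuously. ✓
Satisfying worlds: {b, c}.

2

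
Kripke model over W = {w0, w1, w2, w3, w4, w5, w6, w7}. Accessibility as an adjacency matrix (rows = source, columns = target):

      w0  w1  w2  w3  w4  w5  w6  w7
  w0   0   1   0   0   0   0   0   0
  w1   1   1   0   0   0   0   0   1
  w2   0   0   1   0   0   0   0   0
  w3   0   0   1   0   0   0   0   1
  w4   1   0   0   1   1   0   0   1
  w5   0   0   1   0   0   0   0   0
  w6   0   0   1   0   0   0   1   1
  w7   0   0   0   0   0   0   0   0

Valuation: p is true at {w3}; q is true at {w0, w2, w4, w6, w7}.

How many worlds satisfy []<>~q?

w0: successors {w1}; <>~q there: w1:T. ✓
w1: successors {w0, w1, w7}; <>~q there: w0:T, w1:T, w7:F. ✗
w2: successors {w2}; <>~q there: w2:F. ✗
w3: successors {w2, w7}; <>~q there: w2:F, w7:F. ✗
w4: successors {w0, w3, w4, w7}; <>~q there: w0:T, w3:F, w4:T, w7:F. ✗
w5: successors {w2}; <>~q there: w2:F. ✗
w6: successors {w2, w6, w7}; <>~q there: w2:F, w6:F, w7:F. ✗
w7: no successors, so []<>~q holds vacuously. ✓
Satisfying worlds: {w0, w7}.

2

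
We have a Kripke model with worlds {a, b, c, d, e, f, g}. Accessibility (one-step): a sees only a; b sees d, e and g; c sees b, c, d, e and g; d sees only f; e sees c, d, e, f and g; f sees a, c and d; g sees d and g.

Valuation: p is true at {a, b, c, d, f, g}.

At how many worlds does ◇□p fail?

a: successors {a}; □p there: a:T. ✓
b: successors {d, e, g}; □p there: d:T, e:F, g:T. ✓
c: successors {b, c, d, e, g}; □p there: b:F, c:F, d:T, e:F, g:T. ✓
d: successors {f}; □p there: f:T. ✓
e: successors {c, d, e, f, g}; □p there: c:F, d:T, e:F, f:T, g:T. ✓
f: successors {a, c, d}; □p there: a:T, c:F, d:T. ✓
g: successors {d, g}; □p there: d:T, g:T. ✓
Satisfying worlds: {a, b, c, d, e, f, g}.
So ◇□p fails at the other 0 worlds.

0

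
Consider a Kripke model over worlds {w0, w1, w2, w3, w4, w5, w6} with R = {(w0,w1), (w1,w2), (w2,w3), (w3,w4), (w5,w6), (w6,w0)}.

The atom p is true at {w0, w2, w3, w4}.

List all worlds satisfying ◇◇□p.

w0: successors {w1}; ◇□p there: w1:T. ✓
w1: successors {w2}; ◇□p there: w2:T. ✓
w2: successors {w3}; ◇□p there: w3:T. ✓
w3: successors {w4}; ◇□p there: w4:F. ✗
w4: no successors, so ◇◇□p fails. ✗
w5: successors {w6}; ◇□p there: w6:F. ✗
w6: successors {w0}; ◇□p there: w0:T. ✓

{w0, w1, w2, w6}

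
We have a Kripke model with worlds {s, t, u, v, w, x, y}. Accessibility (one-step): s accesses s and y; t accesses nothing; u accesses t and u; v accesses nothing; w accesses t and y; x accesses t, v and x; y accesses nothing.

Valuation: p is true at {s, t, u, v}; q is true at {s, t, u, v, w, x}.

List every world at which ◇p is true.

s: successors {s, y}; p there: s:T, y:F. ✓
t: no successors, so ◇p fails. ✗
u: successors {t, u}; p there: t:T, u:T. ✓
v: no successors, so ◇p fails. ✗
w: successors {t, y}; p there: t:T, y:F. ✓
x: successors {t, v, x}; p there: t:T, v:T, x:F. ✓
y: no successors, so ◇p fails. ✗

{s, u, w, x}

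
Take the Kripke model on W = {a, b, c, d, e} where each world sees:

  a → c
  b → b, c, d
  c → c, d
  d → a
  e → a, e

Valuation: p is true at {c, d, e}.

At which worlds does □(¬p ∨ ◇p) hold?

{a, d, e}

a: successors {c}; ¬p ∨ ◇p there: c:T. ✓
b: successors {b, c, d}; ¬p ∨ ◇p there: b:T, c:T, d:F. ✗
c: successors {c, d}; ¬p ∨ ◇p there: c:T, d:F. ✗
d: successors {a}; ¬p ∨ ◇p there: a:T. ✓
e: successors {a, e}; ¬p ∨ ◇p there: a:T, e:T. ✓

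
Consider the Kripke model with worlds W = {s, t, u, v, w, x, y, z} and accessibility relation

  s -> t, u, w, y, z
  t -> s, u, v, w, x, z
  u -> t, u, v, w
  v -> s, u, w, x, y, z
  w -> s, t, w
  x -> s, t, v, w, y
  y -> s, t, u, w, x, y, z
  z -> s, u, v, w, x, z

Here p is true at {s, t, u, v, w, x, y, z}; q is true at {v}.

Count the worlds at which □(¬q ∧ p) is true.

4

s: successors {t, u, w, y, z}; ¬q ∧ p there: t:T, u:T, w:T, y:T, z:T. ✓
t: successors {s, u, v, w, x, z}; ¬q ∧ p there: s:T, u:T, v:F, w:T, x:T, z:T. ✗
u: successors {t, u, v, w}; ¬q ∧ p there: t:T, u:T, v:F, w:T. ✗
v: successors {s, u, w, x, y, z}; ¬q ∧ p there: s:T, u:T, w:T, x:T, y:T, z:T. ✓
w: successors {s, t, w}; ¬q ∧ p there: s:T, t:T, w:T. ✓
x: successors {s, t, v, w, y}; ¬q ∧ p there: s:T, t:T, v:F, w:T, y:T. ✗
y: successors {s, t, u, w, x, y, z}; ¬q ∧ p there: s:T, t:T, u:T, w:T, x:T, y:T, z:T. ✓
z: successors {s, u, v, w, x, z}; ¬q ∧ p there: s:T, u:T, v:F, w:T, x:T, z:T. ✗
Satisfying worlds: {s, v, w, y}.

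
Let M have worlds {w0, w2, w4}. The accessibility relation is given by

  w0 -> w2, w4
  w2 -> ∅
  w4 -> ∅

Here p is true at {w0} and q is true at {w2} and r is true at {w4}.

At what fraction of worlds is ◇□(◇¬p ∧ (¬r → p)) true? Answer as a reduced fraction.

w0: successors {w2, w4}; □(◇¬p ∧ (¬r → p)) there: w2:T, w4:T. ✓
w2: no successors, so ◇□(◇¬p ∧ (¬r → p)) fails. ✗
w4: no successors, so ◇□(◇¬p ∧ (¬r → p)) fails. ✗
That's 1 of 3 worlds, so 1/3.

1/3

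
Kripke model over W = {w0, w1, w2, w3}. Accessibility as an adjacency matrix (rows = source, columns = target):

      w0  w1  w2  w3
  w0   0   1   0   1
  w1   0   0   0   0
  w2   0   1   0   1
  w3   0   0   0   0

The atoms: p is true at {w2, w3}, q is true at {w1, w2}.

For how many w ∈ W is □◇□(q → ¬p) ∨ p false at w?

w0: □◇□(q → ¬p) is F, p is F. ✗
w1: □◇□(q → ¬p) is T, p is F. ✓
w2: □◇□(q → ¬p) is F, p is T. ✓
w3: □◇□(q → ¬p) is T, p is T. ✓
Satisfying worlds: {w1, w2, w3}.
So □◇□(q → ¬p) ∨ p fails at the other 1 world.

1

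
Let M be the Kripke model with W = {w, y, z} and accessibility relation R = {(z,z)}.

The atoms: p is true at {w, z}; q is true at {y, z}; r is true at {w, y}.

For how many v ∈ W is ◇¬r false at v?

2

w: no successors, so ◇¬r fails. ✗
y: no successors, so ◇¬r fails. ✗
z: successors {z}; ¬r there: z:T. ✓
Satisfying worlds: {z}.
So ◇¬r fails at the other 2 worlds.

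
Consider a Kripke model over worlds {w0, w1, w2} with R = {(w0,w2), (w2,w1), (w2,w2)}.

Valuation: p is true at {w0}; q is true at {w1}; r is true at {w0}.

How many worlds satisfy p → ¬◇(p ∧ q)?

3

w0: p is T, ¬◇(p ∧ q) is T. ✓
w1: p is F, ¬◇(p ∧ q) is T. ✓
w2: p is F, ¬◇(p ∧ q) is T. ✓
Satisfying worlds: {w0, w1, w2}.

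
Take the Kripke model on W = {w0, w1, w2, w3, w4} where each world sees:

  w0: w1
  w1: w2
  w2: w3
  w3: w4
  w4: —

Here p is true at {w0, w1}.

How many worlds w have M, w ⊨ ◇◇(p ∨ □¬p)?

w0: successors {w1}; ◇(p ∨ □¬p) there: w1:T. ✓
w1: successors {w2}; ◇(p ∨ □¬p) there: w2:T. ✓
w2: successors {w3}; ◇(p ∨ □¬p) there: w3:T. ✓
w3: successors {w4}; ◇(p ∨ □¬p) there: w4:F. ✗
w4: no successors, so ◇◇(p ∨ □¬p) fails. ✗
Satisfying worlds: {w0, w1, w2}.

3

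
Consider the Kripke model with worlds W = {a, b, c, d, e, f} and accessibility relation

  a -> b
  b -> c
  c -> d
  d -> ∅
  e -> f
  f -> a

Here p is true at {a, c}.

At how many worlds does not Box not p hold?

a: Box not p is T. ✗
b: Box not p is F. ✓
c: Box not p is T. ✗
d: Box not p is T. ✗
e: Box not p is T. ✗
f: Box not p is F. ✓
Satisfying worlds: {b, f}.

2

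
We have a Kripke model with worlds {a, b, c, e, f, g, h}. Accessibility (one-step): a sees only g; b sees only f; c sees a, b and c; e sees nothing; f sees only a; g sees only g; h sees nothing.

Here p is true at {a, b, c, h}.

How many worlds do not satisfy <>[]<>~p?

a: successors {g}; []<>~p there: g:T. ✓
b: successors {f}; []<>~p there: f:T. ✓
c: successors {a, b, c}; []<>~p there: a:T, b:F, c:F. ✓
e: no successors, so <>[]<>~p fails. ✗
f: successors {a}; []<>~p there: a:T. ✓
g: successors {g}; []<>~p there: g:T. ✓
h: no successors, so <>[]<>~p fails. ✗
Satisfying worlds: {a, b, c, f, g}.
So <>[]<>~p fails at the other 2 worlds.

2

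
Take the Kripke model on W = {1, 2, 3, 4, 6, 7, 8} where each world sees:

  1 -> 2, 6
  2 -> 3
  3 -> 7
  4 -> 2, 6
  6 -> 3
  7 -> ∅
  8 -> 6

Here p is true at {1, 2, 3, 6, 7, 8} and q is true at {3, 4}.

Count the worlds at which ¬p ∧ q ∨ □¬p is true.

2

1: ¬p ∧ q is F, □¬p is F. ✗
2: ¬p ∧ q is F, □¬p is F. ✗
3: ¬p ∧ q is F, □¬p is F. ✗
4: ¬p ∧ q is T, □¬p is F. ✓
6: ¬p ∧ q is F, □¬p is F. ✗
7: ¬p ∧ q is F, □¬p is T. ✓
8: ¬p ∧ q is F, □¬p is F. ✗
Satisfying worlds: {4, 7}.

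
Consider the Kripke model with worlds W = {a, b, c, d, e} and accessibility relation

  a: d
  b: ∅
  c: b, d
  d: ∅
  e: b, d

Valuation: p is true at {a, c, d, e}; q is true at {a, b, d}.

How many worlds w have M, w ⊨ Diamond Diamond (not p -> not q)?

0

a: successors {d}; Diamond (not p -> not q) there: d:F. ✗
b: no successors, so Diamond Diamond (not p -> not q) fails. ✗
c: successors {b, d}; Diamond (not p -> not q) there: b:F, d:F. ✗
d: no successors, so Diamond Diamond (not p -> not q) fails. ✗
e: successors {b, d}; Diamond (not p -> not q) there: b:F, d:F. ✗
Satisfying worlds: ∅.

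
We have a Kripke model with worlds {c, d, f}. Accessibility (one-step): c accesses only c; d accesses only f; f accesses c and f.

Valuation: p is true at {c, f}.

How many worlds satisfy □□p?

c: successors {c}; □p there: c:T. ✓
d: successors {f}; □p there: f:T. ✓
f: successors {c, f}; □p there: c:T, f:T. ✓
Satisfying worlds: {c, d, f}.

3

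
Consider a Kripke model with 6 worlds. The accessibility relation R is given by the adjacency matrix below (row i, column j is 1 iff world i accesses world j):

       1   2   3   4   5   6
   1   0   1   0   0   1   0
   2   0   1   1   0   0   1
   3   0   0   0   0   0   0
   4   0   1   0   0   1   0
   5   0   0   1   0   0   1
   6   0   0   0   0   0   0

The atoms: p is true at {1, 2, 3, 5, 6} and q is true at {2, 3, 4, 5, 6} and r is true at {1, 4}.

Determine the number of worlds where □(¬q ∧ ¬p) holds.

1: successors {2, 5}; ¬q ∧ ¬p there: 2:F, 5:F. ✗
2: successors {2, 3, 6}; ¬q ∧ ¬p there: 2:F, 3:F, 6:F. ✗
3: no successors, so □(¬q ∧ ¬p) holds vacuously. ✓
4: successors {2, 5}; ¬q ∧ ¬p there: 2:F, 5:F. ✗
5: successors {3, 6}; ¬q ∧ ¬p there: 3:F, 6:F. ✗
6: no successors, so □(¬q ∧ ¬p) holds vacuously. ✓
Satisfying worlds: {3, 6}.

2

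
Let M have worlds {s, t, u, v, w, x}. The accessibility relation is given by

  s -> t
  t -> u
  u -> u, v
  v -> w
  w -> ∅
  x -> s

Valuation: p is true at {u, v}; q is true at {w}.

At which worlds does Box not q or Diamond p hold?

{s, t, u, w, x}

s: Box not q is T, Diamond p is F. ✓
t: Box not q is T, Diamond p is T. ✓
u: Box not q is T, Diamond p is T. ✓
v: Box not q is F, Diamond p is F. ✗
w: Box not q is T, Diamond p is F. ✓
x: Box not q is T, Diamond p is F. ✓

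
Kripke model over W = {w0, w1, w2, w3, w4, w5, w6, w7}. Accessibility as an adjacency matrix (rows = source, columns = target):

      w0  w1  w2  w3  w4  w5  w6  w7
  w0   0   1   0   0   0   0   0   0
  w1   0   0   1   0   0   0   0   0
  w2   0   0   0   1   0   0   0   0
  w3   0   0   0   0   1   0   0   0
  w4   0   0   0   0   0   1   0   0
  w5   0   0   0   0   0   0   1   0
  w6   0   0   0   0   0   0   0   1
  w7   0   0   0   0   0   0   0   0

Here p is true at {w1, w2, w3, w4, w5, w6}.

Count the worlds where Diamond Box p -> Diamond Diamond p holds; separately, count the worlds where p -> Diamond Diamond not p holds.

For Diamond Box p -> Diamond Diamond p:
w0: Diamond Box p is T, Diamond Diamond p is T. ✓
w1: Diamond Box p is T, Diamond Diamond p is T. ✓
w2: Diamond Box p is T, Diamond Diamond p is T. ✓
w3: Diamond Box p is T, Diamond Diamond p is T. ✓
w4: Diamond Box p is T, Diamond Diamond p is T. ✓
w5: Diamond Box p is F, Diamond Diamond p is F. ✓
w6: Diamond Box p is T, Diamond Diamond p is F. ✗
w7: Diamond Box p is F, Diamond Diamond p is F. ✓
— 7 worlds.
For p -> Diamond Diamond not p:
w0: p is F, Diamond Diamond not p is F. ✓
w1: p is T, Diamond Diamond not p is F. ✗
w2: p is T, Diamond Diamond not p is F. ✗
w3: p is T, Diamond Diamond not p is F. ✗
w4: p is T, Diamond Diamond not p is F. ✗
w5: p is T, Diamond Diamond not p is T. ✓
w6: p is T, Diamond Diamond not p is F. ✗
w7: p is F, Diamond Diamond not p is F. ✓
— 3 worlds.

7 and 3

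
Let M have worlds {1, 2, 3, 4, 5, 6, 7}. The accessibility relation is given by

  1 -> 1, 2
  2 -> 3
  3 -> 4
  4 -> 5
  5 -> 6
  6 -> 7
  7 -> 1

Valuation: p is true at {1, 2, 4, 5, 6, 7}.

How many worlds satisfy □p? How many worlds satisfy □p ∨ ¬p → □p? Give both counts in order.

For □p:
1: successors {1, 2}; p there: 1:T, 2:T. ✓
2: successors {3}; p there: 3:F. ✗
3: successors {4}; p there: 4:T. ✓
4: successors {5}; p there: 5:T. ✓
5: successors {6}; p there: 6:T. ✓
6: successors {7}; p there: 7:T. ✓
7: successors {1}; p there: 1:T. ✓
— 6 worlds.
For □p ∨ ¬p → □p:
1: □p ∨ ¬p is T, □p is T. ✓
2: □p ∨ ¬p is F, □p is F. ✓
3: □p ∨ ¬p is T, □p is T. ✓
4: □p ∨ ¬p is T, □p is T. ✓
5: □p ∨ ¬p is T, □p is T. ✓
6: □p ∨ ¬p is T, □p is T. ✓
7: □p ∨ ¬p is T, □p is T. ✓
— 7 worlds.

6 and 7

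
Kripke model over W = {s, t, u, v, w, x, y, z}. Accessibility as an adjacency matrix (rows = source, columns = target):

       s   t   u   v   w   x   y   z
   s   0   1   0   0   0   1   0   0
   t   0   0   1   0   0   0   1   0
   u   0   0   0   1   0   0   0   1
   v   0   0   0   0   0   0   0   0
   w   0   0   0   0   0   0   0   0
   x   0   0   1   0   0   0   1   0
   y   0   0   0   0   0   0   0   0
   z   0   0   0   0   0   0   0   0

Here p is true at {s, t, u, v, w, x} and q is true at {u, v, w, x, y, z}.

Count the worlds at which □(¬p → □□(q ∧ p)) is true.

8

s: successors {t, x}; ¬p → □□(q ∧ p) there: t:T, x:T. ✓
t: successors {u, y}; ¬p → □□(q ∧ p) there: u:T, y:T. ✓
u: successors {v, z}; ¬p → □□(q ∧ p) there: v:T, z:T. ✓
v: no successors, so □(¬p → □□(q ∧ p)) holds vacuously. ✓
w: no successors, so □(¬p → □□(q ∧ p)) holds vacuously. ✓
x: successors {u, y}; ¬p → □□(q ∧ p) there: u:T, y:T. ✓
y: no successors, so □(¬p → □□(q ∧ p)) holds vacuously. ✓
z: no successors, so □(¬p → □□(q ∧ p)) holds vacuously. ✓
Satisfying worlds: {s, t, u, v, w, x, y, z}.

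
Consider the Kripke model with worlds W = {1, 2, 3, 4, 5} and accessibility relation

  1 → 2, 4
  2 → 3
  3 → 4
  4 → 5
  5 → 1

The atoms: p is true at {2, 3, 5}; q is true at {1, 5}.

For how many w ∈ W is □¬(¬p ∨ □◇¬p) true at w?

1: successors {2, 4}; ¬(¬p ∨ □◇¬p) there: 2:F, 4:F. ✗
2: successors {3}; ¬(¬p ∨ □◇¬p) there: 3:T. ✓
3: successors {4}; ¬(¬p ∨ □◇¬p) there: 4:F. ✗
4: successors {5}; ¬(¬p ∨ □◇¬p) there: 5:F. ✗
5: successors {1}; ¬(¬p ∨ □◇¬p) there: 1:F. ✗
Satisfying worlds: {2}.

1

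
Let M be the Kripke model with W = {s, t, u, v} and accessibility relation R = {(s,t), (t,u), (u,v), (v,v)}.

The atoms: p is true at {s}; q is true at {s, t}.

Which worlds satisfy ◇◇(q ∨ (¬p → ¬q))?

{s, t, u, v}

s: successors {t}; ◇(q ∨ (¬p → ¬q)) there: t:T. ✓
t: successors {u}; ◇(q ∨ (¬p → ¬q)) there: u:T. ✓
u: successors {v}; ◇(q ∨ (¬p → ¬q)) there: v:T. ✓
v: successors {v}; ◇(q ∨ (¬p → ¬q)) there: v:T. ✓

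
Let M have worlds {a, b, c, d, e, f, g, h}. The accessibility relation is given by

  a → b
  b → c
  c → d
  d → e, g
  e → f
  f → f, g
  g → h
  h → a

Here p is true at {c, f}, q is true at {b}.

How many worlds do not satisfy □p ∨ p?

a: □p is F, p is F. ✗
b: □p is T, p is F. ✓
c: □p is F, p is T. ✓
d: □p is F, p is F. ✗
e: □p is T, p is F. ✓
f: □p is F, p is T. ✓
g: □p is F, p is F. ✗
h: □p is F, p is F. ✗
Satisfying worlds: {b, c, e, f}.
So □p ∨ p fails at the other 4 worlds.

4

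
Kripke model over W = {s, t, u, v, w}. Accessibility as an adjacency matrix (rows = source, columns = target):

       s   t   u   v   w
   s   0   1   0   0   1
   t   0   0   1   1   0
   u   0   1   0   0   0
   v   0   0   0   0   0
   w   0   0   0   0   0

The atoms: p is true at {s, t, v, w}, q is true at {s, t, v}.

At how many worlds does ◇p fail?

s: successors {t, w}; p there: t:T, w:T. ✓
t: successors {u, v}; p there: u:F, v:T. ✓
u: successors {t}; p there: t:T. ✓
v: no successors, so ◇p fails. ✗
w: no successors, so ◇p fails. ✗
Satisfying worlds: {s, t, u}.
So ◇p fails at the other 2 worlds.

2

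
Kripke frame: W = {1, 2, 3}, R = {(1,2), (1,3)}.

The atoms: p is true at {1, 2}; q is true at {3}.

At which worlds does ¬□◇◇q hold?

{1}

1: □◇◇q is F. ✓
2: □◇◇q is T. ✗
3: □◇◇q is T. ✗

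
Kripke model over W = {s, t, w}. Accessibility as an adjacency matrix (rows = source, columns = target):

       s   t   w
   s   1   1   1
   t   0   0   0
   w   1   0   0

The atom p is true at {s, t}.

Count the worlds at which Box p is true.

2

s: successors {s, t, w}; p there: s:T, t:T, w:F. ✗
t: no successors, so Box p holds vacuously. ✓
w: successors {s}; p there: s:T. ✓
Satisfying worlds: {t, w}.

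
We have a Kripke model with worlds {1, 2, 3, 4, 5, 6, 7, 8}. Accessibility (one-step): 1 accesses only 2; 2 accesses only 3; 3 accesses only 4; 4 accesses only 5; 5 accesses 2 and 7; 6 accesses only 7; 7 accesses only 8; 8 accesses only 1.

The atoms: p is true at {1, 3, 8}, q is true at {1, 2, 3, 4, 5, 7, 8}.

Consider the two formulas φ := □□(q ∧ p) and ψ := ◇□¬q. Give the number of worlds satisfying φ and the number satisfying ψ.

For □□(q ∧ p):
1: successors {2}; □(q ∧ p) there: 2:T. ✓
2: successors {3}; □(q ∧ p) there: 3:F. ✗
3: successors {4}; □(q ∧ p) there: 4:F. ✗
4: successors {5}; □(q ∧ p) there: 5:F. ✗
5: successors {2, 7}; □(q ∧ p) there: 2:T, 7:T. ✓
6: successors {7}; □(q ∧ p) there: 7:T. ✓
7: successors {8}; □(q ∧ p) there: 8:T. ✓
8: successors {1}; □(q ∧ p) there: 1:F. ✗
— 4 worlds.
For ◇□¬q:
1: successors {2}; □¬q there: 2:F. ✗
2: successors {3}; □¬q there: 3:F. ✗
3: successors {4}; □¬q there: 4:F. ✗
4: successors {5}; □¬q there: 5:F. ✗
5: successors {2, 7}; □¬q there: 2:F, 7:F. ✗
6: successors {7}; □¬q there: 7:F. ✗
7: successors {8}; □¬q there: 8:F. ✗
8: successors {1}; □¬q there: 1:F. ✗
— 0 worlds.

4 and 0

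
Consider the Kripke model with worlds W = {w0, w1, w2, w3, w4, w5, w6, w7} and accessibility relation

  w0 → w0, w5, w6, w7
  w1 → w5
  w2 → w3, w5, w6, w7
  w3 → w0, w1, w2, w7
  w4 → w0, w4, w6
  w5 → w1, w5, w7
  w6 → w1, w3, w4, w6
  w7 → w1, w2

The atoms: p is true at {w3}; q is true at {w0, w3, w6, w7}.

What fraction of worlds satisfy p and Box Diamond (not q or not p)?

1/8

w0: p is F, Box Diamond (not q or not p) is T. ✗
w1: p is F, Box Diamond (not q or not p) is T. ✗
w2: p is F, Box Diamond (not q or not p) is T. ✗
w3: p is T, Box Diamond (not q or not p) is T. ✓
w4: p is F, Box Diamond (not q or not p) is T. ✗
w5: p is F, Box Diamond (not q or not p) is T. ✗
w6: p is F, Box Diamond (not q or not p) is T. ✗
w7: p is F, Box Diamond (not q or not p) is T. ✗
That's 1 of 8 worlds, so 1/8.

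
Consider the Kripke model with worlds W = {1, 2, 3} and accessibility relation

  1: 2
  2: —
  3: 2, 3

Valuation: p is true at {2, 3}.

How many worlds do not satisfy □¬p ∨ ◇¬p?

2

1: □¬p is F, ◇¬p is F. ✗
2: □¬p is T, ◇¬p is F. ✓
3: □¬p is F, ◇¬p is F. ✗
Satisfying worlds: {2}.
So □¬p ∨ ◇¬p fails at the other 2 worlds.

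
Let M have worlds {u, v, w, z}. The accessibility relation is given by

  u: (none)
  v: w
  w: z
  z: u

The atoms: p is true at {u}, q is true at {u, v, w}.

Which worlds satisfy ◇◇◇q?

u: no successors, so ◇◇◇q fails. ✗
v: successors {w}; ◇◇q there: w:T. ✓
w: successors {z}; ◇◇q there: z:F. ✗
z: successors {u}; ◇◇q there: u:F. ✗

{v}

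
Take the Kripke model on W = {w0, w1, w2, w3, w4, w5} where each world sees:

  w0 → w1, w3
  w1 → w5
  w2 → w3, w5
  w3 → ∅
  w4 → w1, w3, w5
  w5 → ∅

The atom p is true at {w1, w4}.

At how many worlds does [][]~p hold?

6

w0: successors {w1, w3}; []~p there: w1:T, w3:T. ✓
w1: successors {w5}; []~p there: w5:T. ✓
w2: successors {w3, w5}; []~p there: w3:T, w5:T. ✓
w3: no successors, so [][]~p holds vacuously. ✓
w4: successors {w1, w3, w5}; []~p there: w1:T, w3:T, w5:T. ✓
w5: no successors, so [][]~p holds vacuously. ✓
Satisfying worlds: {w0, w1, w2, w3, w4, w5}.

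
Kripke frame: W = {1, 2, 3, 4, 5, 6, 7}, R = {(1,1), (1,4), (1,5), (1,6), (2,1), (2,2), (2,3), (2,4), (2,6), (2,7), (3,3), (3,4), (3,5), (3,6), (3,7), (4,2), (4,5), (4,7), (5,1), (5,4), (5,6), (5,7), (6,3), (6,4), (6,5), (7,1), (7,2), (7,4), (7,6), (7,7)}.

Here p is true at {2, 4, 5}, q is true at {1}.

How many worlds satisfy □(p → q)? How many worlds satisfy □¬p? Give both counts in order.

For □(p → q):
1: successors {1, 4, 5, 6}; p → q there: 1:T, 4:F, 5:F, 6:T. ✗
2: successors {1, 2, 3, 4, 6, 7}; p → q there: 1:T, 2:F, 3:T, 4:F, 6:T, 7:T. ✗
3: successors {3, 4, 5, 6, 7}; p → q there: 3:T, 4:F, 5:F, 6:T, 7:T. ✗
4: successors {2, 5, 7}; p → q there: 2:F, 5:F, 7:T. ✗
5: successors {1, 4, 6, 7}; p → q there: 1:T, 4:F, 6:T, 7:T. ✗
6: successors {3, 4, 5}; p → q there: 3:T, 4:F, 5:F. ✗
7: successors {1, 2, 4, 6, 7}; p → q there: 1:T, 2:F, 4:F, 6:T, 7:T. ✗
— 0 worlds.
For □¬p:
1: successors {1, 4, 5, 6}; ¬p there: 1:T, 4:F, 5:F, 6:T. ✗
2: successors {1, 2, 3, 4, 6, 7}; ¬p there: 1:T, 2:F, 3:T, 4:F, 6:T, 7:T. ✗
3: successors {3, 4, 5, 6, 7}; ¬p there: 3:T, 4:F, 5:F, 6:T, 7:T. ✗
4: successors {2, 5, 7}; ¬p there: 2:F, 5:F, 7:T. ✗
5: successors {1, 4, 6, 7}; ¬p there: 1:T, 4:F, 6:T, 7:T. ✗
6: successors {3, 4, 5}; ¬p there: 3:T, 4:F, 5:F. ✗
7: successors {1, 2, 4, 6, 7}; ¬p there: 1:T, 2:F, 4:F, 6:T, 7:T. ✗
— 0 worlds.

0 and 0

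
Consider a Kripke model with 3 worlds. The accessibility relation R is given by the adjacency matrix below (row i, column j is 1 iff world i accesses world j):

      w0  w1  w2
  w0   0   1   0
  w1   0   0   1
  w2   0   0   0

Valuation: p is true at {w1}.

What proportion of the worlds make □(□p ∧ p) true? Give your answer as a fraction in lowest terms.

1/3

w0: successors {w1}; □p ∧ p there: w1:F. ✗
w1: successors {w2}; □p ∧ p there: w2:F. ✗
w2: no successors, so □(□p ∧ p) holds vacuously. ✓
That's 1 of 3 worlds, so 1/3.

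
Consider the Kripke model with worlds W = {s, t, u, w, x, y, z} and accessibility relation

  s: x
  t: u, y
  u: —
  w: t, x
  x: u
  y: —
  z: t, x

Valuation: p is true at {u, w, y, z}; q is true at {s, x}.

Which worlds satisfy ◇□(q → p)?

{s, t, w, x, z}

s: successors {x}; □(q → p) there: x:T. ✓
t: successors {u, y}; □(q → p) there: u:T, y:T. ✓
u: no successors, so ◇□(q → p) fails. ✗
w: successors {t, x}; □(q → p) there: t:T, x:T. ✓
x: successors {u}; □(q → p) there: u:T. ✓
y: no successors, so ◇□(q → p) fails. ✗
z: successors {t, x}; □(q → p) there: t:T, x:T. ✓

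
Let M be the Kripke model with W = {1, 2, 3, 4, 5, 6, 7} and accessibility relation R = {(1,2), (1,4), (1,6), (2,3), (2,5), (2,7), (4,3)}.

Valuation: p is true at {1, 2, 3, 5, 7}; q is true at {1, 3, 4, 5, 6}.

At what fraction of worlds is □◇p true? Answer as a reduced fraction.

1: successors {2, 4, 6}; ◇p there: 2:T, 4:T, 6:F. ✗
2: successors {3, 5, 7}; ◇p there: 3:F, 5:F, 7:F. ✗
3: no successors, so □◇p holds vacuously. ✓
4: successors {3}; ◇p there: 3:F. ✗
5: no successors, so □◇p holds vacuously. ✓
6: no successors, so □◇p holds vacuously. ✓
7: no successors, so □◇p holds vacuously. ✓
That's 4 of 7 worlds, so 4/7.

4/7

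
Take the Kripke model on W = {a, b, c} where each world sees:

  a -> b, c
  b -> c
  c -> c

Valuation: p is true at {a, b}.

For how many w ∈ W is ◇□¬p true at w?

3

a: successors {b, c}; □¬p there: b:T, c:T. ✓
b: successors {c}; □¬p there: c:T. ✓
c: successors {c}; □¬p there: c:T. ✓
Satisfying worlds: {a, b, c}.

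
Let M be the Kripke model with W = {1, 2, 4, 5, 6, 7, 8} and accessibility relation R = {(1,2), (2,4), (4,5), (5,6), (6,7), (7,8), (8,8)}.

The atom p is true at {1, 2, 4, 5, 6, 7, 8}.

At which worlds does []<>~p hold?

1: successors {2}; <>~p there: 2:F. ✗
2: successors {4}; <>~p there: 4:F. ✗
4: successors {5}; <>~p there: 5:F. ✗
5: successors {6}; <>~p there: 6:F. ✗
6: successors {7}; <>~p there: 7:F. ✗
7: successors {8}; <>~p there: 8:F. ✗
8: successors {8}; <>~p there: 8:F. ✗

∅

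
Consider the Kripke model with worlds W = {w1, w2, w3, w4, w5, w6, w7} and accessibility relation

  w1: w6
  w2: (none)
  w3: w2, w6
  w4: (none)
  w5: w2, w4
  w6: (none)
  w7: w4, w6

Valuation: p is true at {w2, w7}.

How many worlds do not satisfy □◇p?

4

w1: successors {w6}; ◇p there: w6:F. ✗
w2: no successors, so □◇p holds vacuously. ✓
w3: successors {w2, w6}; ◇p there: w2:F, w6:F. ✗
w4: no successors, so □◇p holds vacuously. ✓
w5: successors {w2, w4}; ◇p there: w2:F, w4:F. ✗
w6: no successors, so □◇p holds vacuously. ✓
w7: successors {w4, w6}; ◇p there: w4:F, w6:F. ✗
Satisfying worlds: {w2, w4, w6}.
So □◇p fails at the other 4 worlds.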